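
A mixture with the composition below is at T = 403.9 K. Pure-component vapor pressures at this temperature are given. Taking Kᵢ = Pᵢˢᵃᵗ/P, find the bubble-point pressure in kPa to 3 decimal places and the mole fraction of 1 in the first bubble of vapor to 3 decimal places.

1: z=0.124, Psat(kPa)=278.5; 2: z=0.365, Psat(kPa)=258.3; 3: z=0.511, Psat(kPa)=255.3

At the bubble point ψ → 0, so ΣzᵢKᵢ = 1 with Kᵢ = Pᵢˢᵃᵗ/P ⇒ P = ΣzᵢPᵢˢᵃᵗ.
P = 0.124·278.5 + 0.365·258.3 + 0.511·255.3 = 259.272 kPa
yᵢ = zᵢPᵢˢᵃᵗ/P ⇒ y_1 = 0.124·278.5/259.272 = 0.133

Pbub = 259.272 kPa, y_1 = 0.133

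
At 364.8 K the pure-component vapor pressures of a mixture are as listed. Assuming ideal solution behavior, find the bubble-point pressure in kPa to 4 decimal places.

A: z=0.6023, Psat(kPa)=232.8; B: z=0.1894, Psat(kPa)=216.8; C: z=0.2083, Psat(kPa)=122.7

Pbub = 206.8358 kPa

At the bubble point ψ → 0, so ΣzᵢKᵢ = 1 with Kᵢ = Pᵢˢᵃᵗ/P ⇒ P = ΣzᵢPᵢˢᵃᵗ.
P = 0.6023·232.8 + 0.1894·216.8 + 0.2083·122.7 = 206.8358 kPa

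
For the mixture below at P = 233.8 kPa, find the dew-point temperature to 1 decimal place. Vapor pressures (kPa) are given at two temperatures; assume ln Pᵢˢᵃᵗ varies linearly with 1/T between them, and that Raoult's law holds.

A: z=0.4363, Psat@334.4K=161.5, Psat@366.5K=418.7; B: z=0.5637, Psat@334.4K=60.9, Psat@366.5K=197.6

T = 363.6 K

Dew-point temperature: Σzᵢ·P/Pᵢˢᵃᵗ(T) = 1. Interpolate ln Pᵢˢᵃᵗ = aᵢ + bᵢ/T.
  T = 334.4 K: ΣzᵢP/Pᵢˢᵃᵗ = 2.7957
  T = 366.5 K: ΣzᵢP/Pᵢˢᵃᵗ = 0.9106
  T = 350.4 K: ΣzᵢP/Pᵢˢᵃᵗ = 1.5560
  T = 358.4 K: ΣzᵢP/Pᵢˢᵃᵗ = 1.1848
  T = 362.4 K: ΣzᵢP/Pᵢˢᵃᵗ = 1.0388
  T = 364.4 K: ΣzᵢP/Pᵢˢᵃᵗ = 0.9738
Interpolating between 362.4 K and 364.4 K gives T ≈ 363.6 K.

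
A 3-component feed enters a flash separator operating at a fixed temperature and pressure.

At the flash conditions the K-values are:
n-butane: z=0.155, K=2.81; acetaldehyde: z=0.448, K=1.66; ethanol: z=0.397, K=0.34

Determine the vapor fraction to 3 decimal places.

ψ = 0.466

Rachford–Rice: g(ψ) = Σ zᵢ(Kᵢ−1)/(1+ψ(Kᵢ−1)) = 0.
g(0) = ΣzᵢKᵢ − 1 = 0.314 and g(1) = 1 − Σzᵢ/Kᵢ = -0.493, so a root lies in (0, 1).
Newton–Raphson from ψ = 0.43:
  ψ = 0.430: g = 0.0222, g' = -0.616 → ψ = 0.466
Converged at ψ = 0.466.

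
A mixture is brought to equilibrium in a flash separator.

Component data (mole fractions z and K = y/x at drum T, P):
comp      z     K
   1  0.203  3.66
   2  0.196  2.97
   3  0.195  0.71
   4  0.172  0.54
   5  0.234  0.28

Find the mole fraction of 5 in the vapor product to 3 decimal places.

y_5 = 0.102

Let ψ = V/F and solve Σ zᵢ(Kᵢ−1)/(1+ψ(Kᵢ−1)) = 0.
Check two-phase: ΣzᵢKᵢ = 1.622 > 1 and Σzᵢ/Kᵢ = 1.550 > 1, so g(0) = 0.622 > 0 and g(1) = -0.550 < 0.
Iterate (Newton) starting at ψ = 0.5:
  ψ = 0.500: g = -0.0059, g' = -0.838 → ψ = 0.493
Converged at ψ = 0.493.
Compositions from xᵢ = zᵢ/(1+ψ(Kᵢ−1)), yᵢ = Kᵢxᵢ:
  1: x = 0.088, y = 0.321
  2: x = 0.099, y = 0.295
  3: x = 0.228, y = 0.162
  4: x = 0.222, y = 0.120
  5: x = 0.363, y = 0.102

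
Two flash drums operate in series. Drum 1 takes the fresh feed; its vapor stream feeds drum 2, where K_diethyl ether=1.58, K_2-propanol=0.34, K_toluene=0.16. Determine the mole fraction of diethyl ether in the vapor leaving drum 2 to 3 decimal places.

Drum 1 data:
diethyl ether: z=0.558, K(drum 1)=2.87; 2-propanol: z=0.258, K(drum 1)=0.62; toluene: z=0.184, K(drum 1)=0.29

Drum 1:
Rachford–Rice: g(ψ₁) = Σ zᵢ(Kᵢ−1)/(1+ψ₁(Kᵢ−1)) = 0.
g(0) = ΣzᵢKᵢ − 1 = 0.815 and g(1) = 1 − Σzᵢ/Kᵢ = -0.245, so a root lies in (0, 1).
Newton–Raphson from ψ₁ = 0.5:
  ψ₁ = 0.500: g = 0.2157, g' = -0.801 → ψ₁ = 0.769
  ψ₁ = 0.769: g = 0.0015, g' = -0.853 → ψ₁ = 0.771
Converged at ψ₁ = 0.771.
Drum-1 compositions:
  diethyl ether: x = 0.229, y = 0.656
  2-propanol: x = 0.365, y = 0.226
  toluene: x = 0.407, y = 0.118
Drum-2 feed = drum-1 vapor: z₂ = (0.6558, 0.2262, 0.1179).
Drum 2:
Let ψ₂ = V/F and solve Σ zᵢ(Kᵢ−1)/(1+ψ₂(Kᵢ−1)) = 0.
g(0) = ΣzᵢKᵢ − 1 = 0.132 and g(1) = 1 − Σzᵢ/Kᵢ = -0.817, so a root lies in (0, 1).
Iterate (Newton) starting at ψ₂ = 0.5:
  ψ₂ = 0.500: g = -0.0988, g' = -0.599 → ψ₂ = 0.335
  ψ₂ = 0.335: g = -0.0112, g' = -0.478 → ψ₂ = 0.312
Converged at ψ₂ = 0.312.
  diethyl ether: x = 0.555, y = 0.878
  2-propanol: x = 0.285, y = 0.097
  toluene: x = 0.160, y = 0.026

y_diethyl ether (drum 2) = 0.878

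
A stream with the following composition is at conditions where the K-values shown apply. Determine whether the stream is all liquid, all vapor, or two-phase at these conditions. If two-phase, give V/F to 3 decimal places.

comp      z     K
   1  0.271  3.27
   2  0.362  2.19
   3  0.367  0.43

two-phase, V/F = 0.875

ΣzᵢKᵢ = 1.837; Σzᵢ/Kᵢ = 1.102.
Both exceed 1, so a two-phase solution exists.
Newton iteration, ψ⁰ = 0.5:
  ψ = 0.500: g = 0.2656, g' = -0.741 → ψ = 0.858
  ψ = 0.858: g = 0.0121, g' = -0.743 → ψ = 0.875
Converged at ψ = 0.875.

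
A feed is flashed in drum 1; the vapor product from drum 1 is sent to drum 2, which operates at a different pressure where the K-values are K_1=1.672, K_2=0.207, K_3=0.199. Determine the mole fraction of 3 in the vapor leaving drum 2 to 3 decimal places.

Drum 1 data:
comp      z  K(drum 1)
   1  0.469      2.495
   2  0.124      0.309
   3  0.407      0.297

Drum 1:
Let ψ₁ = V/F and solve Σ zᵢ(Kᵢ−1)/(1+ψ₁(Kᵢ−1)) = 0.
Check two-phase: ΣzᵢKᵢ = 1.329 > 1 and Σzᵢ/Kᵢ = 1.960 > 1, so g(0) = 0.329 > 0 and g(1) = -0.960 < 0.
Newton iteration, ψ₁⁰ = 0.5:
  ψ₁ = 0.500: g = -0.1709, g' = -0.960 → ψ₁ = 0.322
  ψ₁ = 0.322: g = -0.0067, g' = -0.912 → ψ₁ = 0.315
Converged at ψ₁ = 0.315.
Drum-1 compositions:
  1: x = 0.319, y = 0.796
  2: x = 0.158, y = 0.049
  3: x = 0.523, y = 0.155
Drum-2 feed = drum-1 vapor: z₂ = (0.7958, 0.0490, 0.1552).
Drum 2:
Material balance + equilibrium reduce to Σ zᵢ(Kᵢ−1)/(1+ψ₂(Kᵢ−1)) = 0.
Feasibility: ΣzᵢKᵢ = 1.372, Σzᵢ/Kᵢ = 1.492 — both > 1, two phases present.
Iterate (Newton) starting at ψ₂ = 0.57:
  ψ₂ = 0.570: g = 0.0871, g' = -0.628 → ψ₂ = 0.709
  ψ₂ = 0.709: g = -0.0139, g' = -0.858 → ψ₂ = 0.692
Converged at ψ₂ = 0.692.
  1: x = 0.543, y = 0.908
  2: x = 0.109, y = 0.022
  3: x = 0.348, y = 0.069

y_3 (drum 2) = 0.069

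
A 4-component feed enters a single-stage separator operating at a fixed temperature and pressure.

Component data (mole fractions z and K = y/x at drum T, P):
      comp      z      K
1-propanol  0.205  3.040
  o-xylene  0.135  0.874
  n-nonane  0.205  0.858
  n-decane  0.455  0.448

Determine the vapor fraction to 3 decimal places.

Newton–Raphson from ψ = 0.53:
  ψ = 0.530: g = -0.2038, g' = -0.481 → ψ = 0.107
  ψ = 0.107: g = 0.0299, g' = -0.739 → ψ = 0.147
  ψ = 0.147: g = 0.0013, g' = -0.676 → ψ = 0.149
Converged at ψ = 0.149.

ψ = 0.149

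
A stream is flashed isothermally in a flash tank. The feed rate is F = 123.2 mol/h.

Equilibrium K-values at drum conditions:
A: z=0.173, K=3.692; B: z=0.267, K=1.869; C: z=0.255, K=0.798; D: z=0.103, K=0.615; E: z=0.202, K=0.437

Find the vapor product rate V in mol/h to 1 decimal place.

V = 87.3 mol/h

Rachford–Rice: g(β) = Σ zᵢ(Kᵢ−1)/(1+β(Kᵢ−1)) = 0.
Feasibility: ΣzᵢKᵢ = 1.493, Σzᵢ/Kᵢ = 1.139 — both > 1, two phases present.
Newton–Raphson from β = 0.5:
  β = 0.500: g = 0.0956, g' = -0.486 → β = 0.697
  β = 0.697: g = 0.0053, g' = -0.446 → β = 0.708
Converged at β = 0.708.
Then V = β·F = 0.7084·123.2 = 87.3 mol/h and L = F − V = 35.9 mol/h.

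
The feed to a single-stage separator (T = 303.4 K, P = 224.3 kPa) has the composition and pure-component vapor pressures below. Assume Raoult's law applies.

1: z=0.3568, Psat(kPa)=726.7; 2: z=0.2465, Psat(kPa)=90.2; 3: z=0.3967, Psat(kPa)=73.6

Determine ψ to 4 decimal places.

Raoult's law: Kᵢ = Pᵢˢᵃᵗ/P = Pᵢˢᵃᵗ/224.3.
  K_1 = 726.7/224.3 = 3.239857, K_2 = 90.2/224.3 = 0.402140, K_3 = 73.6/224.3 = 0.328132
Let ψ = V/F and solve Σ zᵢ(Kᵢ−1)/(1+ψ(Kᵢ−1)) = 0.
Check two-phase: ΣzᵢKᵢ = 1.3853 > 1 and Σzᵢ/Kᵢ = 1.9321 > 1, so g(0) = 0.3853 > 0 and g(1) = -0.9321 < 0.
Newton–Raphson from ψ = 0.5:
  ψ = 0.5000: g = -0.23459, g' = -0.9837 → ψ = 0.2615
  ψ = 0.2615: g = 0.00595, g' = -1.0992 → ψ = 0.2669
Converged at ψ = 0.2669.

ψ = 0.2669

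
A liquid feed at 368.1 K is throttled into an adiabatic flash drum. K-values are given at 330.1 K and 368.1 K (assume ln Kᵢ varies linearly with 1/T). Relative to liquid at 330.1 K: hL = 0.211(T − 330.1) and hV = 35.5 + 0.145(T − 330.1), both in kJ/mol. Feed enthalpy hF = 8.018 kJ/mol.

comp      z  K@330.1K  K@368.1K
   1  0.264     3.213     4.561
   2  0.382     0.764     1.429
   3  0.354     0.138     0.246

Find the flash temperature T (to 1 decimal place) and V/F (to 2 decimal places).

Adiabatic flash: solve Rachford–Rice at each trial T, then check hF = ψ·hV(T) + (1−ψ)·hL(T).
  T = 330.1 K: K = (3.213, 0.764, 0.138), RR gives ψ = 0.145, H_out = 5.155 kJ/mol
  T = 368.1 K: K = (4.561, 1.429, 0.246), RR gives ψ = 0.544, H_out = 25.979 kJ/mol
  T = 349.1 K: K = (3.865, 1.063, 0.187), RR gives ψ = 0.349, H_out = 15.960 kJ/mol
  T = 339.6 K: K = (3.533, 0.905, 0.161), RR gives ψ = 0.247, H_out = 10.614 kJ/mol
  T = 334.9 K: K = (3.373, 0.833, 0.150), RR gives ψ = 0.196, H_out = 7.926 kJ/mol
  T = 337.2 K: K = (3.451, 0.868, 0.155), RR gives ψ = 0.221, H_out = 9.244 kJ/mol
Linear interpolation between T = 334.9 (H_out = 7.926) and T = 337.2 (H_out = 9.244) on hF = 8.018 gives T ≈ 335.1 K, at which ψ = 0.20.

T = 335.1 K, V/F = 0.20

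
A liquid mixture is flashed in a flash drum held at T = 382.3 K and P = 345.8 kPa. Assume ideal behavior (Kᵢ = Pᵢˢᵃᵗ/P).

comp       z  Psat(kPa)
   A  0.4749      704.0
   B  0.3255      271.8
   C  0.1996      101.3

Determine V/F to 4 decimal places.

V/F = 0.5571

Raoult's law: Kᵢ = Pᵢˢᵃᵗ/P = Pᵢˢᵃᵗ/345.8.
  K_A = 704.0/345.8 = 2.035859, K_B = 271.8/345.8 = 0.786003, K_C = 101.3/345.8 = 0.292944
Material balance + equilibrium reduce to Σ zᵢ(Kᵢ−1)/(1+V/F(Kᵢ−1)) = 0.
g(0) = ΣzᵢKᵢ − 1 = 0.2811 and g(1) = 1 − Σzᵢ/Kᵢ = -0.3287, so a root lies in (0, 1).
Newton–Raphson from V/F = 0.5:
  V/F = 0.5000: g = 0.02777, g' = -0.4786 → V/F = 0.5580
  V/F = 0.5580: g = -0.00047, g' = -0.4961 → V/F = 0.5571
Converged at V/F = 0.5571.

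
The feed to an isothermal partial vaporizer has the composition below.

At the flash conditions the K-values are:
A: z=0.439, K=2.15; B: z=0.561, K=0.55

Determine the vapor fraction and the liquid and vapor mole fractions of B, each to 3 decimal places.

ψ = 0.488, x_B = 0.719, y_B = 0.395

Material balance + equilibrium reduce to Σ zᵢ(Kᵢ−1)/(1+ψ(Kᵢ−1)) = 0.
Feasibility: ΣzᵢKᵢ = 1.252, Σzᵢ/Kᵢ = 1.224 — both > 1, two phases present.
Iterate (Newton) starting at ψ = 0.5:
  ψ = 0.500: g = -0.0052, g' = -0.423 → ψ = 0.488
Converged at ψ = 0.488.
Compositions from xᵢ = zᵢ/(1+ψ(Kᵢ−1)), yᵢ = Kᵢxᵢ:
  A: x = 0.281, y = 0.605
  B: x = 0.719, y = 0.395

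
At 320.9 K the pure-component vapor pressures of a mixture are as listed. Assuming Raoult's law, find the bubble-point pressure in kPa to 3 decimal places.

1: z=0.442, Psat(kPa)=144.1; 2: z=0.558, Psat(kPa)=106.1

At the bubble point ψ → 0, so ΣzᵢKᵢ = 1 with Kᵢ = Pᵢˢᵃᵗ/P ⇒ P = ΣzᵢPᵢˢᵃᵗ.
P = 0.442·144.1 + 0.558·106.1 = 122.896 kPa

Pbub = 122.896 kPa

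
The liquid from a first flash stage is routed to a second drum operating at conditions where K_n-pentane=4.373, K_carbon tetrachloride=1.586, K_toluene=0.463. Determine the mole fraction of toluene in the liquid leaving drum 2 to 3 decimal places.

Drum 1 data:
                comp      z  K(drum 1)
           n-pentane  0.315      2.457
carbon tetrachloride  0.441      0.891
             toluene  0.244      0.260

Drum 1:
Let ψ₁ = V/F and solve Σ zᵢ(Kᵢ−1)/(1+ψ₁(Kᵢ−1)) = 0.
Feasibility: ΣzᵢKᵢ = 1.230, Σzᵢ/Kᵢ = 1.562 — both > 1, two phases present.
Iterate (Newton) starting at ψ₁ = 0.5:
  ψ₁ = 0.500: g = -0.0719, g' = -0.566 → ψ₁ = 0.373
  ψ₁ = 0.373: g = -0.0022, g' = -0.541 → ψ₁ = 0.369
Converged at ψ₁ = 0.369.
Drum-1 compositions:
  n-pentane: x = 0.205, y = 0.503
  carbon tetrachloride: x = 0.459, y = 0.409
  toluene: x = 0.336, y = 0.087
Drum-2 feed = drum-1 liquid: z₂ = (0.2049, 0.4595, 0.3357).
Drum 2:
Let ψ₂ = V/F and solve Σ zᵢ(Kᵢ−1)/(1+ψ₂(Kᵢ−1)) = 0.
Feasibility: ΣzᵢKᵢ = 1.780, Σzᵢ/Kᵢ = 1.062 — both > 1, two phases present.
Newton–Raphson from ψ₂ = 0.5:
  ψ₂ = 0.500: g = 0.2190, g' = -0.598 → ψ₂ = 0.866
  ψ₂ = 0.866: g = 0.0178, g' = -0.559 → ψ₂ = 0.898
Converged at ψ₂ = 0.898.
  n-pentane: x = 0.051, y = 0.222
  carbon tetrachloride: x = 0.301, y = 0.478
  toluene: x = 0.648, y = 0.300

x_toluene (drum 2) = 0.648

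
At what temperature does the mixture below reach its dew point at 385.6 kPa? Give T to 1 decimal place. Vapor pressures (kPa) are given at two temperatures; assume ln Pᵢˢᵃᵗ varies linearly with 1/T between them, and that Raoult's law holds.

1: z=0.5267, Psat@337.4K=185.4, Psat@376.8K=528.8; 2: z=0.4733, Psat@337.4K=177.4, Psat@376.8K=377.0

T = 369.9 K

Dew-point temperature: Σzᵢ·P/Pᵢˢᵃᵗ(T) = 1. Interpolate ln Pᵢˢᵃᵗ = aᵢ + bᵢ/T.
  T = 337.4 K: ΣzᵢP/Pᵢˢᵃᵗ = 2.1242
  T = 376.8 K: ΣzᵢP/Pᵢˢᵃᵗ = 0.8682
  T = 357.1 K: ΣzᵢP/Pᵢˢᵃᵗ = 1.3213
  T = 367.0 K: ΣzᵢP/Pᵢˢᵃᵗ = 1.0633
  T = 371.9 K: ΣzᵢP/Pᵢˢᵃᵗ = 0.9594
  T = 369.4 K: ΣzᵢP/Pᵢˢᵃᵗ = 1.0106
Interpolating between 369.4 K and 371.9 K gives T ≈ 369.9 K.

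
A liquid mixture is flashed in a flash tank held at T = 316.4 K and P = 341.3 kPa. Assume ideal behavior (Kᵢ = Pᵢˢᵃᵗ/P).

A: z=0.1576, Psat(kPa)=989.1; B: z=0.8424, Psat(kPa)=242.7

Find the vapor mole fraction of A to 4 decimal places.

Raoult's law: Kᵢ = Pᵢˢᵃᵗ/P = Pᵢˢᵃᵗ/341.3.
  K_A = 989.1/341.3 = 2.898037, K_B = 242.7/341.3 = 0.711105
Let ψ = V/F and solve Σ zᵢ(Kᵢ−1)/(1+ψ(Kᵢ−1)) = 0.
g(0) = ΣzᵢKᵢ − 1 = 0.0558 and g(1) = 1 − Σzᵢ/Kᵢ = -0.2390, so a root lies in (0, 1).
Iterate (Newton) starting at ψ = 0.5:
  ψ = 0.5000: g = -0.13098, g' = -0.2455 → ψ = 0.0000
  ψ = 0.0000: g = 0.05576, g' = -0.6381 → ψ = 0.0874
  ψ = 0.0874: g = 0.00690, g' = -0.4917 → ψ = 0.1014
  ψ = 0.1014: g = 0.00013, g' = -0.4739 → ψ = 0.1017
Converged at ψ = 0.1017.
Compositions from xᵢ = zᵢ/(1+ψ(Kᵢ−1)), yᵢ = Kᵢxᵢ:
  A: x = 0.1321, y = 0.3828
  B: x = 0.8679, y = 0.6172

y_A = 0.3828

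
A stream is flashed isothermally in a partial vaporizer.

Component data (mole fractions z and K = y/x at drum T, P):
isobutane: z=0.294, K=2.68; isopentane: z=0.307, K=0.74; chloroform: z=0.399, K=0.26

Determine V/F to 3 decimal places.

V/F = 0.125

Material balance + equilibrium reduce to Σ zᵢ(Kᵢ−1)/(1+V/F(Kᵢ−1)) = 0.
Feasibility: ΣzᵢKᵢ = 1.119, Σzᵢ/Kᵢ = 2.059 — both > 1, two phases present.
Iterate (Newton) starting at V/F = 0.5:
  V/F = 0.500: g = -0.2920, g' = -0.823 → V/F = 0.145
  V/F = 0.145: g = -0.0167, g' = -0.833 → V/F = 0.125
Converged at V/F = 0.125.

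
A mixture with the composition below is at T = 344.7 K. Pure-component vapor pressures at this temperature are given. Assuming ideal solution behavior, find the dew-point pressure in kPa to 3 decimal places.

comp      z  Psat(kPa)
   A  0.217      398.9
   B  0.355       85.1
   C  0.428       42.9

At the dew point ψ → 1, so Σzᵢ/Kᵢ = 1 with Kᵢ = Pᵢˢᵃᵗ/P ⇒ 1/P = Σzᵢ/Pᵢˢᵃᵗ.
1/P = 0.217/398.9 + 0.355/85.1 + 0.428/42.9 = 0.014692 ⇒ P = 68.063 kPa

Pdew = 68.063 kPa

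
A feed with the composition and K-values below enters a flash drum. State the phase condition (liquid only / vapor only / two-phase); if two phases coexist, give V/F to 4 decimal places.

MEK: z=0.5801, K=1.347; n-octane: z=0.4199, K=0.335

ΣzᵢKᵢ = 0.9221; Σzᵢ/Kᵢ = 1.6841.
Since ΣzᵢKᵢ < 1 the mixture is below its bubble point — single liquid phase.

liquid only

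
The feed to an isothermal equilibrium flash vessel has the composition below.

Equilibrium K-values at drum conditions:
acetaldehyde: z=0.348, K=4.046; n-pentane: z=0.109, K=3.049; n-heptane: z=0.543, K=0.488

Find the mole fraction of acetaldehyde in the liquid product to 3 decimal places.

Material balance + equilibrium reduce to Σ zᵢ(Kᵢ−1)/(1+β(Kᵢ−1)) = 0.
Feasibility: ΣzᵢKᵢ = 2.005, Σzᵢ/Kᵢ = 1.234 — both > 1, two phases present.
Newton iteration, β⁰ = 0.61:
  β = 0.610: g = 0.0659, g' = -0.787 → β = 0.694
  β = 0.694: g = 0.0016, g' = -0.754 → β = 0.696
Converged at β = 0.696.
Compositions from xᵢ = zᵢ/(1+β(Kᵢ−1)), yᵢ = Kᵢxᵢ:
  acetaldehyde: x = 0.112, y = 0.451
  n-pentane: x = 0.045, y = 0.137
  n-heptane: x = 0.844, y = 0.412

x_acetaldehyde = 0.112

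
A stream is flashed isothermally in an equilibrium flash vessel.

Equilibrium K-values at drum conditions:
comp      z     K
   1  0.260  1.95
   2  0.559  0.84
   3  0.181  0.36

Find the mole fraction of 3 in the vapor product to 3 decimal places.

Rachford–Rice: g(β) = Σ zᵢ(Kᵢ−1)/(1+β(Kᵢ−1)) = 0.
Check two-phase: ΣzᵢKᵢ = 1.042 > 1 and Σzᵢ/Kᵢ = 1.302 > 1, so g(0) = 0.042 > 0 and g(1) = -0.302 < 0.
Iterate (Newton) starting at β = 0.59:
  β = 0.590: g = -0.1266, g' = -0.305 → β = 0.175
  β = 0.175: g = -0.0107, g' = -0.282 → β = 0.137
Converged at β = 0.137.
Compositions from xᵢ = zᵢ/(1+β(Kᵢ−1)), yᵢ = Kᵢxᵢ:
  1: x = 0.230, y = 0.448
  2: x = 0.572, y = 0.480
  3: x = 0.198, y = 0.071

y_3 = 0.071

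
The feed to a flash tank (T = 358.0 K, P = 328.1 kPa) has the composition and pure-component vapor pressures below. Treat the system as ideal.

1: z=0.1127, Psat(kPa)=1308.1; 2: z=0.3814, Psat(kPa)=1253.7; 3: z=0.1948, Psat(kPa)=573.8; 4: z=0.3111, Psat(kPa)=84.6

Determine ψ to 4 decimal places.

ψ = 0.7663

Raoult's law: Kᵢ = Pᵢˢᵃᵗ/P = Pᵢˢᵃᵗ/328.1.
  K_1 = 1308.1/328.1 = 3.986894, K_2 = 1253.7/328.1 = 3.821091, K_3 = 573.8/328.1 = 1.748857, K_4 = 84.6/328.1 = 0.257848
Material balance + equilibrium reduce to Σ zᵢ(Kᵢ−1)/(1+ψ(Kᵢ−1)) = 0.
Feasibility: ΣzᵢKᵢ = 2.3276, Σzᵢ/Kᵢ = 1.4460 — both > 1, two phases present.
Newton–Raphson from ψ = 0.38:
  ψ = 0.3800: g = 0.46894, g' = -1.3262 → ψ = 0.7336
  ψ = 0.7336: g = 0.04335, g' = -1.2920 → ψ = 0.7672
  ψ = 0.7672: g = -0.00115, g' = -1.3639 → ψ = 0.7663
Converged at ψ = 0.7663.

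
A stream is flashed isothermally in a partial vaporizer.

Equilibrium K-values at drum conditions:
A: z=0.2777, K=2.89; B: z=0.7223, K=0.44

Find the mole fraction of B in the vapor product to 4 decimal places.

Rachford–Rice: g(β) = Σ zᵢ(Kᵢ−1)/(1+β(Kᵢ−1)) = 0.
Feasibility: ΣzᵢKᵢ = 1.1204, Σzᵢ/Kᵢ = 1.7377 — both > 1, two phases present.
Binary case is linear: z₁(K₁−1)(1+β(K₂−1)) + z₂(K₂−1)(1+β(K₁−1)) = 0
⇒ β = [z₁(K₁−1)+z₂(K₂−1)] / [−(K₁−1)(K₂−1)] = 0.12036/1.05840 = 0.1137
Compositions from xᵢ = zᵢ/(1+β(Kᵢ−1)), yᵢ = Kᵢxᵢ:
  A: x = 0.2286, y = 0.6606
  B: x = 0.7714, y = 0.3394

y_B = 0.3394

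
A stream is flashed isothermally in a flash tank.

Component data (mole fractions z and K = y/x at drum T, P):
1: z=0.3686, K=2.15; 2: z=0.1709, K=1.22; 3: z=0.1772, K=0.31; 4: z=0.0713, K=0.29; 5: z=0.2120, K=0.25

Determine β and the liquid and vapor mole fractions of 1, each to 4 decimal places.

β = 0.1890, x_1 = 0.3028, y_1 = 0.6510

Rachford–Rice: g(β) = Σ zᵢ(Kᵢ−1)/(1+β(Kᵢ−1)) = 0.
Check two-phase: ΣzᵢKᵢ = 1.1296 > 1 and Σzᵢ/Kᵢ = 1.9770 > 1, so g(0) = 0.1296 > 0 and g(1) = -0.9770 < 0.
Newton iteration, β⁰ = 0.32:
  β = 0.3200: g = -0.08664, g' = -0.6733 → β = 0.1913
  β = 0.1913: g = -0.00155, g' = -0.6578 → β = 0.1890
Converged at β = 0.1890.
Compositions from xᵢ = zᵢ/(1+β(Kᵢ−1)), yᵢ = Kᵢxᵢ:
  1: x = 0.3028, y = 0.6510
  2: x = 0.1641, y = 0.2002
  3: x = 0.2038, y = 0.0632
  4: x = 0.0823, y = 0.0239
  5: x = 0.2470, y = 0.0618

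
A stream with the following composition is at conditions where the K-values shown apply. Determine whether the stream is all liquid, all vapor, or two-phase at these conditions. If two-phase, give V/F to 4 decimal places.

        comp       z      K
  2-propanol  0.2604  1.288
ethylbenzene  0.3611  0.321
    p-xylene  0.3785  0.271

ΣzᵢKᵢ = 0.5539; Σzᵢ/Kᵢ = 2.7238.
Since ΣzᵢKᵢ < 1 the mixture is below its bubble point — single liquid phase.

all liquid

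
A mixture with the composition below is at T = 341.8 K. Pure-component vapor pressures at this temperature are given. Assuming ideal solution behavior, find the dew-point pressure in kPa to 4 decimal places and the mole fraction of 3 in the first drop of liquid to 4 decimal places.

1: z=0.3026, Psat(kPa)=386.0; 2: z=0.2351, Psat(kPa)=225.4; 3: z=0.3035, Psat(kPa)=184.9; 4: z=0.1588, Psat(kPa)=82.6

At the dew point ψ → 1, so Σzᵢ/Kᵢ = 1 with Kᵢ = Pᵢˢᵃᵗ/P ⇒ 1/P = Σzᵢ/Pᵢˢᵃᵗ.
1/P = 0.3026/386.0 + 0.2351/225.4 + 0.3035/184.9 + 0.1588/82.6 = 0.0053909 ⇒ P = 185.4972 kPa
xᵢ = zᵢP/Pᵢˢᵃᵗ ⇒ x_3 = 0.3035·185.4972/184.9 = 0.3045

Pdew = 185.4972 kPa, x_3 = 0.3045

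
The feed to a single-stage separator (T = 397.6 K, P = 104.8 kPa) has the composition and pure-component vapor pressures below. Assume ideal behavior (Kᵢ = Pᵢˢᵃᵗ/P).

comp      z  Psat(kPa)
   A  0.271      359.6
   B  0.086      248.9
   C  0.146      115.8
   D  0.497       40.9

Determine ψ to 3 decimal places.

ψ = 0.430

Raoult's law: Kᵢ = Pᵢˢᵃᵗ/P = Pᵢˢᵃᵗ/104.8.
  K_A = 359.6/104.8 = 3.43130, K_B = 248.9/104.8 = 2.37500, K_C = 115.8/104.8 = 1.10496, K_D = 40.9/104.8 = 0.39027
Material balance + equilibrium reduce to Σ zᵢ(Kᵢ−1)/(1+ψ(Kᵢ−1)) = 0.
g(0) = ΣzᵢKᵢ − 1 = 0.489 and g(1) = 1 − Σzᵢ/Kᵢ = -0.521, so a root lies in (0, 1).
Iterate (Newton) starting at ψ = 0.57:
  ψ = 0.570: g = -0.1075, g' = -0.768 → ψ = 0.430
Converged at ψ = 0.430.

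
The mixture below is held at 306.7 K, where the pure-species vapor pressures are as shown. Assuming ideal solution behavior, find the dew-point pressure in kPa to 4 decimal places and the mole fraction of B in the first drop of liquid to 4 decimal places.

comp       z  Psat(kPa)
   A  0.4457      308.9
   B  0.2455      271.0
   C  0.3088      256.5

Pdew = 281.4789 kPa, x_B = 0.2550

At the dew point ψ → 1, so Σzᵢ/Kᵢ = 1 with Kᵢ = Pᵢˢᵃᵗ/P ⇒ 1/P = Σzᵢ/Pᵢˢᵃᵗ.
1/P = 0.4457/308.9 + 0.2455/271.0 + 0.3088/256.5 = 0.0035527 ⇒ P = 281.4789 kPa
xᵢ = zᵢP/Pᵢˢᵃᵗ ⇒ x_B = 0.2455·281.4789/271.0 = 0.2550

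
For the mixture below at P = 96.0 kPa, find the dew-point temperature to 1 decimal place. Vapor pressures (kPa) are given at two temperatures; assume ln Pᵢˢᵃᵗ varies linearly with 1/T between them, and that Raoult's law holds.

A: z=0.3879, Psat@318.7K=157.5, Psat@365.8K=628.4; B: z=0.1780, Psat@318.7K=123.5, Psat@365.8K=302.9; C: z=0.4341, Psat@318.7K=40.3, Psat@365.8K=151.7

T = 330.0 K

Dew-point temperature: Σzᵢ·P/Pᵢˢᵃᵗ(T) = 1. Interpolate ln Pᵢˢᵃᵗ = aᵢ + bᵢ/T.
  T = 318.7 K: ΣzᵢP/Pᵢˢᵃᵗ = 1.4089
  T = 365.8 K: ΣzᵢP/Pᵢˢᵃᵗ = 0.3904
  T = 342.2 K: ΣzᵢP/Pᵢˢᵃᵗ = 0.7087
  T = 330.4 K: ΣzᵢP/Pᵢˢᵃᵗ = 0.9879
  T = 324.5 K: ΣzᵢP/Pᵢˢᵃᵗ = 1.1776
  T = 327.4 K: ΣzᵢP/Pᵢˢᵃᵗ = 1.0793
  T = 328.9 K: ΣzᵢP/Pᵢˢᵃᵗ = 1.0323
Interpolating between 328.9 K and 330.4 K gives T ≈ 330.0 K.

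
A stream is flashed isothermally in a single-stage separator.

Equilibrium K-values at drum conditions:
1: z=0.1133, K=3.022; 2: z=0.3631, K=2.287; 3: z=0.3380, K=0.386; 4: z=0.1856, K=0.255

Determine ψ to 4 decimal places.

ψ = 0.3559

Iterate (Newton) starting at ψ = 0.5:
  ψ = 0.5000: g = -0.12156, g' = -0.8641 → ψ = 0.3593
  ψ = 0.3593: g = -0.00287, g' = -0.8385 → ψ = 0.3559
Converged at ψ = 0.3559.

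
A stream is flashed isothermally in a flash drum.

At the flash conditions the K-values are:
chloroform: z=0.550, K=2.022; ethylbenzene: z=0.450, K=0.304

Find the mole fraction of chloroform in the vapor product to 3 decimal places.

y_chloroform = 0.819

Material balance + equilibrium reduce to Σ zᵢ(Kᵢ−1)/(1+β(Kᵢ−1)) = 0.
Check two-phase: ΣzᵢKᵢ = 1.249 > 1 and Σzᵢ/Kᵢ = 1.752 > 1, so g(0) = 0.249 > 0 and g(1) = -0.752 < 0.
Binary case is linear: z₁(K₁−1)(1+β(K₂−1)) + z₂(K₂−1)(1+β(K₁−1)) = 0
⇒ β = [z₁(K₁−1)+z₂(K₂−1)] / [−(K₁−1)(K₂−1)] = 0.2489/0.7113 = 0.350
Compositions from xᵢ = zᵢ/(1+β(Kᵢ−1)), yᵢ = Kᵢxᵢ:
  chloroform: x = 0.405, y = 0.819
  ethylbenzene: x = 0.595, y = 0.181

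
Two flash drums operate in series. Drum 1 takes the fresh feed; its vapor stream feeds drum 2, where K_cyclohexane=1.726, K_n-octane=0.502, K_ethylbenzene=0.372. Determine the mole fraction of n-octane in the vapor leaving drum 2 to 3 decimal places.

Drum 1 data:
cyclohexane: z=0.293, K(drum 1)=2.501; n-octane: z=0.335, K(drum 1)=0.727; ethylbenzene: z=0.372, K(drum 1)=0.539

y_n-octane (drum 2) = 0.149

Drum 1:
Newton–Raphson from ψ₁ = 0.62:
  ψ₁ = 0.620: g = -0.1224, g' = -0.368 → ψ₁ = 0.288
  ψ₁ = 0.288: g = 0.0102, g' = -0.457 → ψ₁ = 0.310
Converged at ψ₁ = 0.310.
Drum-1 compositions:
  cyclohexane: x = 0.200, y = 0.500
  n-octane: x = 0.366, y = 0.266
  ethylbenzene: x = 0.434, y = 0.234
Drum-2 feed = drum-1 vapor: z₂ = (0.4999, 0.2661, 0.2340).
Drum 2:
Material balance + equilibrium reduce to Σ zᵢ(Kᵢ−1)/(1+ψ₂(Kᵢ−1)) = 0.
Feasibility: ΣzᵢKᵢ = 1.084, Σzᵢ/Kᵢ = 1.449 — both > 1, two phases present.
Newton–Raphson from ψ₂ = 0.5:
  ψ₂ = 0.500: g = -0.1244, g' = -0.455 → ψ₂ = 0.227
  ψ₂ = 0.227: g = -0.0090, g' = -0.404 → ψ₂ = 0.204
Converged at ψ₂ = 0.204.
  cyclohexane: x = 0.435, y = 0.751
  n-octane: x = 0.296, y = 0.149
  ethylbenzene: x = 0.268, y = 0.100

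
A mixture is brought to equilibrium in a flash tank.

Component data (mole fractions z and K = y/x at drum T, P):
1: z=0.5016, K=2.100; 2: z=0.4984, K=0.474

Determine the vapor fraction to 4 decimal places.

ψ = 0.5005

Binary case is linear: z₁(K₁−1)(1+ψ(K₂−1)) + z₂(K₂−1)(1+ψ(K₁−1)) = 0
⇒ ψ = [z₁(K₁−1)+z₂(K₂−1)] / [−(K₁−1)(K₂−1)] = 0.28960/0.57860 = 0.5005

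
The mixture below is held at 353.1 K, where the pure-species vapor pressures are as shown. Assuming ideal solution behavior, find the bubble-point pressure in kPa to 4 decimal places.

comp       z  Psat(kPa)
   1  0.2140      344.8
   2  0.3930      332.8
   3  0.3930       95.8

Pbub = 242.2270 kPa

At the bubble point ψ → 0, so ΣzᵢKᵢ = 1 with Kᵢ = Pᵢˢᵃᵗ/P ⇒ P = ΣzᵢPᵢˢᵃᵗ.
P = 0.2140·344.8 + 0.3930·332.8 + 0.3930·95.8 = 242.2270 kPa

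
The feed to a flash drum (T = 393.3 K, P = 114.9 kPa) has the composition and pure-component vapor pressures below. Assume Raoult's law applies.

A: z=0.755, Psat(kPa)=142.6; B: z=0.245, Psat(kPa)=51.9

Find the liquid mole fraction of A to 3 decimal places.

x_A = 0.695

Raoult's law: Kᵢ = Pᵢˢᵃᵗ/P = Pᵢˢᵃᵗ/114.9.
  K_A = 142.6/114.9 = 1.24108, K_B = 51.9/114.9 = 0.45170
Material balance + equilibrium reduce to Σ zᵢ(Kᵢ−1)/(1+V/F(Kᵢ−1)) = 0.
Check two-phase: ΣzᵢKᵢ = 1.048 > 1 and Σzᵢ/Kᵢ = 1.151 > 1, so g(0) = 0.048 > 0 and g(1) = -0.151 < 0.
Binary case is linear: z₁(K₁−1)(1+V/F(K₂−1)) + z₂(K₂−1)(1+V/F(K₁−1)) = 0
⇒ V/F = [z₁(K₁−1)+z₂(K₂−1)] / [−(K₁−1)(K₂−1)] = 0.0477/0.1322 = 0.361
Compositions from xᵢ = zᵢ/(1+V/F(Kᵢ−1)), yᵢ = Kᵢxᵢ:
  A: x = 0.695, y = 0.862
  B: x = 0.305, y = 0.138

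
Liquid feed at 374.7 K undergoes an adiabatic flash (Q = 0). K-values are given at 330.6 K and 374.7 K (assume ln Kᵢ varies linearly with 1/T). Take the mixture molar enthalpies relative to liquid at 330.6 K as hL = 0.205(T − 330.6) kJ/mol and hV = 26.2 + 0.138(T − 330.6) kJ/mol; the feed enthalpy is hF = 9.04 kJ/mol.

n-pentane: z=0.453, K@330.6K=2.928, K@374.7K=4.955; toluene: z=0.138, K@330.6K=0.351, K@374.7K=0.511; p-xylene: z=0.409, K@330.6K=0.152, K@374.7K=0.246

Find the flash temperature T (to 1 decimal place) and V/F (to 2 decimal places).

T = 335.1 K, V/F = 0.31

Adiabatic flash: solve Rachford–Rice at each trial T, then check hF = ψ·hV(T) + (1−ψ)·hL(T).
  T = 330.6 K: K = (2.928, 0.351, 0.152), RR gives ψ = 0.282, H_out = 7.395 kJ/mol
  T = 374.7 K: K = (4.955, 0.511, 0.246), RR gives ψ = 0.512, H_out = 20.941 kJ/mol
  T = 352.6 K: K = (3.870, 0.428, 0.196), RR gives ψ = 0.413, H_out = 14.714 kJ/mol
  T = 341.6 K: K = (3.381, 0.389, 0.173), RR gives ψ = 0.354, H_out = 11.265 kJ/mol
  T = 336.1 K: K = (3.150, 0.370, 0.163), RR gives ψ = 0.320, H_out = 9.397 kJ/mol
  T = 333.4 K: K = (3.040, 0.361, 0.157), RR gives ψ = 0.302, H_out = 8.433 kJ/mol
  T = 334.8 K: K = (3.097, 0.365, 0.160), RR gives ψ = 0.312, H_out = 8.937 kJ/mol
Linear interpolation between T = 334.8 (H_out = 8.937) and T = 336.1 (H_out = 9.397) on hF = 9.04 gives T ≈ 335.1 K, at which ψ = 0.31.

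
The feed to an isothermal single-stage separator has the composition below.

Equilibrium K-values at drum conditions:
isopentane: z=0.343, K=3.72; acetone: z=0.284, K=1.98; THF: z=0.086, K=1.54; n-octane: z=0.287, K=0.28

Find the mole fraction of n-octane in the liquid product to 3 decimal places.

Material balance + equilibrium reduce to Σ zᵢ(Kᵢ−1)/(1+β(Kᵢ−1)) = 0.
Feasibility: ΣzᵢKᵢ = 2.051, Σzᵢ/Kᵢ = 1.316 — both > 1, two phases present.
Newton–Raphson from β = 0.5:
  β = 0.500: g = 0.2958, g' = -0.957 → β = 0.809
  β = 0.809: g = -0.0159, g' = -1.198 → β = 0.796
Converged at β = 0.796.
Compositions from xᵢ = zᵢ/(1+β(Kᵢ−1)), yᵢ = Kᵢxᵢ:
  isopentane: x = 0.108, y = 0.403
  acetone: x = 0.160, y = 0.316
  THF: x = 0.060, y = 0.093
  n-octane: x = 0.672, y = 0.188

x_n-octane = 0.672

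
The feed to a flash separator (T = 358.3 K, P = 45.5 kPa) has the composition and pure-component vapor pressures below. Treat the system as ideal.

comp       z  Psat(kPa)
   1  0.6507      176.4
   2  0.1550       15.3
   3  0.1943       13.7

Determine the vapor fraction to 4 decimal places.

Raoult's law: Kᵢ = Pᵢˢᵃᵗ/P = Pᵢˢᵃᵗ/45.5.
  K_1 = 176.4/45.5 = 3.876923, K_2 = 15.3/45.5 = 0.336264, K_3 = 13.7/45.5 = 0.301099
Newton iteration, ψ⁰ = 0.36:
  ψ = 0.3600: g = 0.60297, g' = -1.5870 → ψ = 0.7400
  ψ = 0.7400: g = 0.11491, g' = -1.2209 → ψ = 0.8341
  ψ = 0.8341: g = -0.00539, g' = -1.3543 → ψ = 0.8301
Converged at ψ = 0.8301.

ψ = 0.8301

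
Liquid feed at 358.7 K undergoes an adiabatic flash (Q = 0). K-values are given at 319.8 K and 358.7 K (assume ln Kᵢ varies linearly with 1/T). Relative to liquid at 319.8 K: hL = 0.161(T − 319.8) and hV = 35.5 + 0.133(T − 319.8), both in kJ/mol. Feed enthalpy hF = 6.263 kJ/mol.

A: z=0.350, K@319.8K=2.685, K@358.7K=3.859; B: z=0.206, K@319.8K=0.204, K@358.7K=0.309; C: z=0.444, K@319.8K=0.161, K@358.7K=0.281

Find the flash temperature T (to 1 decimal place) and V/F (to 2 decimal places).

Adiabatic flash: solve Rachford–Rice at each trial T, then check hF = ψ·hV(T) + (1−ψ)·hL(T).
  T = 319.8 K: K = (2.685, 0.204, 0.161), RR gives ψ = 0.038, H_out = 1.359 kJ/mol
  T = 358.7 K: K = (3.859, 0.309, 0.281), RR gives ψ = 0.265, H_out = 15.398 kJ/mol
  T = 339.2 K: K = (3.251, 0.254, 0.216), RR gives ψ = 0.165, H_out = 8.877 kJ/mol
  T = 329.5 K: K = (2.963, 0.228, 0.187), RR gives ψ = 0.106, H_out = 5.313 kJ/mol
  T = 334.4 K: K = (3.107, 0.241, 0.201), RR gives ψ = 0.137, H_out = 7.151 kJ/mol
  T = 331.9 K: K = (3.033, 0.235, 0.194), RR gives ψ = 0.122, H_out = 6.224 kJ/mol
  T = 333.1 K: K = (3.069, 0.238, 0.198), RR gives ψ = 0.129, H_out = 6.672 kJ/mol
Linear interpolation between T = 331.9 (H_out = 6.224) and T = 333.1 (H_out = 6.672) on hF = 6.263 gives T ≈ 332.0 K, at which ψ = 0.12.

T = 332.0 K, V/F = 0.12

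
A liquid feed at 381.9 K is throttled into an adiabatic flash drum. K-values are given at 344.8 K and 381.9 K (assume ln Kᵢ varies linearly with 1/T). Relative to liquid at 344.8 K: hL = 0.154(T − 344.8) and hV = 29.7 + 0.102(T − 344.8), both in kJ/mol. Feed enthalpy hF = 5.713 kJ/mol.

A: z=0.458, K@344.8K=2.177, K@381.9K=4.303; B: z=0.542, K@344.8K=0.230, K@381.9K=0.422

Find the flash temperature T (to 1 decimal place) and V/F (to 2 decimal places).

Adiabatic flash: solve Rachford–Rice at each trial T, then check hF = ψ·hV(T) + (1−ψ)·hL(T).
  T = 344.8 K: K = (2.177, 0.230), RR gives ψ = 0.134, H_out = 3.989 kJ/mol
  T = 381.9 K: K = (4.303, 0.422), RR gives ψ = 0.628, H_out = 23.162 kJ/mol
  T = 363.4 K: K = (3.117, 0.317), RR gives ψ = 0.414, H_out = 14.767 kJ/mol
  T = 354.1 K: K = (2.617, 0.271), RR gives ψ = 0.293, H_out = 9.997 kJ/mol
  T = 349.5 K: K = (2.392, 0.250), RR gives ψ = 0.222, H_out = 7.249 kJ/mol
  T = 347.1 K: K = (2.281, 0.240), RR gives ψ = 0.179, H_out = 5.654 kJ/mol
Linear interpolation between T = 347.1 (H_out = 5.654) and T = 349.5 (H_out = 7.249) on hF = 5.713 gives T ≈ 347.2 K, at which ψ = 0.18.

T = 347.2 K, V/F = 0.18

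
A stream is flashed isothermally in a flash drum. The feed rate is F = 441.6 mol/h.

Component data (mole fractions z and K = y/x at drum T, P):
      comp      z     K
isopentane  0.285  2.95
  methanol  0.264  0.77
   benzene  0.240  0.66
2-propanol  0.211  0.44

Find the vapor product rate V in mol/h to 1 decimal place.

Newton–Raphson from ψ = 0.44:
  ψ = 0.440: g = -0.0212, g' = -0.486 → ψ = 0.396
  ψ = 0.396: g = 0.0005, g' = -0.508 → ψ = 0.397
Converged at ψ = 0.397.
Then V = ψ·F = 0.3973·441.6 = 175.4 mol/h and L = F − V = 266.2 mol/h.

V = 175.4 mol/h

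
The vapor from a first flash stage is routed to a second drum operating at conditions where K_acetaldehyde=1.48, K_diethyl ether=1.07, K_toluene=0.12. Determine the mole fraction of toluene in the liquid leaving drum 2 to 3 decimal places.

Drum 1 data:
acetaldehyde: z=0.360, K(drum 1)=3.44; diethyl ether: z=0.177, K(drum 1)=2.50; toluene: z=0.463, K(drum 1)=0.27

Drum 1:
Let ψ₁ = V/F and solve Σ zᵢ(Kᵢ−1)/(1+ψ₁(Kᵢ−1)) = 0.
Check two-phase: ΣzᵢKᵢ = 1.806 > 1 and Σzᵢ/Kᵢ = 1.890 > 1, so g(0) = 0.806 > 0 and g(1) = -0.890 < 0.
Newton–Raphson from ψ₁ = 0.68:
  ψ₁ = 0.680: g = -0.2094, g' = -1.374 → ψ₁ = 0.528
  ψ₁ = 0.528: g = -0.0174, g' = -1.186 → ψ₁ = 0.513
Converged at ψ₁ = 0.513.
Drum-1 compositions:
  acetaldehyde: x = 0.160, y = 0.550
  diethyl ether: x = 0.100, y = 0.250
  toluene: x = 0.740, y = 0.200
Drum-2 feed = drum-1 vapor: z₂ = (0.5501, 0.2501, 0.1998).
Drum 2:
Newton–Raphson from ψ₂ = 0.5:
  ψ₂ = 0.500: g = -0.0841, g' = -0.577 → ψ₂ = 0.354
  ψ₂ = 0.354: g = -0.0127, g' = -0.420 → ψ₂ = 0.324
  ψ₂ = 0.324: g = -0.0003, g' = -0.399 → ψ₂ = 0.323
Converged at ψ₂ = 0.323.
  acetaldehyde: x = 0.476, y = 0.705
  diethyl ether: x = 0.245, y = 0.262
  toluene: x = 0.279, y = 0.034

x_toluene (drum 2) = 0.279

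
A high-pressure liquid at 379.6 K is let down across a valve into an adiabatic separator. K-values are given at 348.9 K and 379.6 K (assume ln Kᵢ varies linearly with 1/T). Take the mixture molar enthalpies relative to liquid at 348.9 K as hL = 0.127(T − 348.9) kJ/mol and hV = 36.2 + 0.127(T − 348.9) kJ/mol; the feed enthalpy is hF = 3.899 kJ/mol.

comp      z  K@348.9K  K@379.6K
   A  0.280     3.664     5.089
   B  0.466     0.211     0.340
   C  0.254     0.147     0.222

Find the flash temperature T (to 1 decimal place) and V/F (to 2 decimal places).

Adiabatic flash: solve Rachford–Rice at each trial T, then check hF = ψ·hV(T) + (1−ψ)·hL(T).
  T = 348.9 K: K = (3.664, 0.211, 0.147), RR gives ψ = 0.075, H_out = 2.704 kJ/mol
  T = 379.6 K: K = (5.089, 0.340, 0.222), RR gives ψ = 0.223, H_out = 11.954 kJ/mol
  T = 364.2 K: K = (4.346, 0.270, 0.182), RR gives ψ = 0.153, H_out = 7.471 kJ/mol
  T = 356.5 K: K = (3.995, 0.239, 0.164), RR gives ψ = 0.115, H_out = 5.135 kJ/mol
  T = 352.7 K: K = (3.828, 0.225, 0.155), RR gives ψ = 0.095, H_out = 3.939 kJ/mol
  T = 350.8 K: K = (3.746, 0.218, 0.151), RR gives ψ = 0.085, H_out = 3.327 kJ/mol
Linear interpolation between T = 350.8 (H_out = 3.327) and T = 352.7 (H_out = 3.939) on hF = 3.899 gives T ≈ 352.6 K, at which ψ = 0.09.

T = 352.6 K, V/F = 0.09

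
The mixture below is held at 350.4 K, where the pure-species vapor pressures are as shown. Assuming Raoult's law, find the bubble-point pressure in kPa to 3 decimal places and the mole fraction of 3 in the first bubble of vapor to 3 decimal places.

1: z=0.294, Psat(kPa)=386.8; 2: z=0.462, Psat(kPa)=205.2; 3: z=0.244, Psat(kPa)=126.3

Pbub = 239.339 kPa, y_3 = 0.129

At the bubble point ψ → 0, so ΣzᵢKᵢ = 1 with Kᵢ = Pᵢˢᵃᵗ/P ⇒ P = ΣzᵢPᵢˢᵃᵗ.
P = 0.294·386.8 + 0.462·205.2 + 0.244·126.3 = 239.339 kPa
yᵢ = zᵢPᵢˢᵃᵗ/P ⇒ y_3 = 0.244·126.3/239.339 = 0.129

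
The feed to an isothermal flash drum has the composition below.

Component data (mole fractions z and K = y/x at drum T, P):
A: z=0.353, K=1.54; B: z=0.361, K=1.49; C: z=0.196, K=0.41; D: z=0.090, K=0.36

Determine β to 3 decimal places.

Let β = V/F and solve Σ zᵢ(Kᵢ−1)/(1+β(Kᵢ−1)) = 0.
Check two-phase: ΣzᵢKᵢ = 1.194 > 1 and Σzᵢ/Kᵢ = 1.200 > 1, so g(0) = 0.194 > 0 and g(1) = -0.200 < 0.
Newton–Raphson from β = 0.4:
  β = 0.400: g = 0.0759, g' = -0.314 → β = 0.642
  β = 0.642: g = -0.0078, g' = -0.390 → β = 0.622
Converged at β = 0.622.

β = 0.622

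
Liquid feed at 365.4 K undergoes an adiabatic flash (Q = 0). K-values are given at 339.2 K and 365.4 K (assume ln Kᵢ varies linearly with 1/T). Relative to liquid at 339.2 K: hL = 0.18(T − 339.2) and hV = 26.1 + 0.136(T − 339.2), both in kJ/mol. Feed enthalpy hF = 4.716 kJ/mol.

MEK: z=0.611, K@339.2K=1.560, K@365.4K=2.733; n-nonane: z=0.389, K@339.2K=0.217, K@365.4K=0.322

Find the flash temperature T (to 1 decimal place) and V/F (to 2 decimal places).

Adiabatic flash: solve Rachford–Rice at each trial T, then check hF = ψ·hV(T) + (1−ψ)·hL(T).
  T = 339.2 K: K = (1.560, 0.217), RR gives ψ = 0.086, H_out = 2.236 kJ/mol
  T = 365.4 K: K = (2.733, 0.322), RR gives ψ = 0.677, H_out = 21.598 kJ/mol
  T = 352.3 K: K = (2.086, 0.266), RR gives ψ = 0.475, H_out = 14.474 kJ/mol
  T = 345.8 K: K = (1.811, 0.241), RR gives ψ = 0.325, H_out = 9.588 kJ/mol
  T = 342.5 K: K = (1.682, 0.229), RR gives ψ = 0.222, H_out = 6.355 kJ/mol
  T = 340.9 K: K = (1.622, 0.223), RR gives ψ = 0.161, H_out = 4.497 kJ/mol
Linear interpolation between T = 340.9 (H_out = 4.497) and T = 342.5 (H_out = 6.355) on hF = 4.716 gives T ≈ 341.1 K, at which ψ = 0.17.

T = 341.1 K, V/F = 0.17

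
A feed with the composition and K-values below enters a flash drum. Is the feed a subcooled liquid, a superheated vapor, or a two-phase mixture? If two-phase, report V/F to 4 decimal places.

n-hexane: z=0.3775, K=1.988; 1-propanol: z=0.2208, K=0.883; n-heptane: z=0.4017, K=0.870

superheated vapor

ΣzᵢKᵢ = 1.2949; Σzᵢ/Kᵢ = 0.9017.
Since Σzᵢ/Kᵢ < 1 the mixture is above its dew point — single vapor phase.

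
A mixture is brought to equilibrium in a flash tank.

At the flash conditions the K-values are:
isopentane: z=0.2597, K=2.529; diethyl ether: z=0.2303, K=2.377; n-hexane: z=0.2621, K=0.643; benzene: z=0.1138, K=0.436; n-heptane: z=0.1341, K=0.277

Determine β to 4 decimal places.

β = 0.5899

Let β = V/F and solve Σ zᵢ(Kᵢ−1)/(1+β(Kᵢ−1)) = 0.
Feasibility: ΣzᵢKᵢ = 1.4595, Σzᵢ/Kᵢ = 1.3523 — both > 1, two phases present.
Newton–Raphson from β = 0.33:
  β = 0.3300: g = 0.16970, g' = -0.6931 → β = 0.5748
  β = 0.5748: g = 0.00974, g' = -0.6454 → β = 0.5899
Converged at β = 0.5899.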